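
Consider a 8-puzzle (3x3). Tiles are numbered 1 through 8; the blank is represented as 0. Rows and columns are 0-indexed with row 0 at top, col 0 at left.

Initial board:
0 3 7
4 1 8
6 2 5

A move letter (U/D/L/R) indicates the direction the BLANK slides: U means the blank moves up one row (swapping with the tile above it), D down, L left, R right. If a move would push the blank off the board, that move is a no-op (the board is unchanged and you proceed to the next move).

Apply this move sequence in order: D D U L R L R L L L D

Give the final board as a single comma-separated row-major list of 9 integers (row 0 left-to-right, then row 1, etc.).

Answer: 4, 3, 7, 6, 1, 8, 0, 2, 5

Derivation:
After move 1 (D):
4 3 7
0 1 8
6 2 5

After move 2 (D):
4 3 7
6 1 8
0 2 5

After move 3 (U):
4 3 7
0 1 8
6 2 5

After move 4 (L):
4 3 7
0 1 8
6 2 5

After move 5 (R):
4 3 7
1 0 8
6 2 5

After move 6 (L):
4 3 7
0 1 8
6 2 5

After move 7 (R):
4 3 7
1 0 8
6 2 5

After move 8 (L):
4 3 7
0 1 8
6 2 5

After move 9 (L):
4 3 7
0 1 8
6 2 5

After move 10 (L):
4 3 7
0 1 8
6 2 5

After move 11 (D):
4 3 7
6 1 8
0 2 5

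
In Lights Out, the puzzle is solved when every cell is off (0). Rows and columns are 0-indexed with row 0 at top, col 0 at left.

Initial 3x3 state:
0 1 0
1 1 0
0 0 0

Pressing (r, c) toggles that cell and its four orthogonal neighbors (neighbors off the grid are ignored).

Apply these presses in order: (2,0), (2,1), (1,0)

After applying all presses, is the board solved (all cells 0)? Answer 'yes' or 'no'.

Answer: no

Derivation:
After press 1 at (2,0):
0 1 0
0 1 0
1 1 0

After press 2 at (2,1):
0 1 0
0 0 0
0 0 1

After press 3 at (1,0):
1 1 0
1 1 0
1 0 1

Lights still on: 6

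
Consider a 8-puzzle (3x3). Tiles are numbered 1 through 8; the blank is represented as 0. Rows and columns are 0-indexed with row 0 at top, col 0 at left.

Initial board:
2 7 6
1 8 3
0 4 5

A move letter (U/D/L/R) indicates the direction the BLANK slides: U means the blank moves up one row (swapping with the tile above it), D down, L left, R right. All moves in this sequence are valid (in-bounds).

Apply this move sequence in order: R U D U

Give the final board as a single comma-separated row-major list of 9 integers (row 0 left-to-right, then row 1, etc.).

After move 1 (R):
2 7 6
1 8 3
4 0 5

After move 2 (U):
2 7 6
1 0 3
4 8 5

After move 3 (D):
2 7 6
1 8 3
4 0 5

After move 4 (U):
2 7 6
1 0 3
4 8 5

Answer: 2, 7, 6, 1, 0, 3, 4, 8, 5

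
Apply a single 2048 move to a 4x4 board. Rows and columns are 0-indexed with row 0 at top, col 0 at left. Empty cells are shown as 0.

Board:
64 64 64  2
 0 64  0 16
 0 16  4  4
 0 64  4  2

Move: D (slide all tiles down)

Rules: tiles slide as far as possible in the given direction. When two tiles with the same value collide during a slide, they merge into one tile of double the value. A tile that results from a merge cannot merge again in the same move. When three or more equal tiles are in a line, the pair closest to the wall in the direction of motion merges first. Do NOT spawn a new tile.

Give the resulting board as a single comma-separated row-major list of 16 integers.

Answer: 0, 0, 0, 2, 0, 128, 0, 16, 0, 16, 64, 4, 64, 64, 8, 2

Derivation:
Slide down:
col 0: [64, 0, 0, 0] -> [0, 0, 0, 64]
col 1: [64, 64, 16, 64] -> [0, 128, 16, 64]
col 2: [64, 0, 4, 4] -> [0, 0, 64, 8]
col 3: [2, 16, 4, 2] -> [2, 16, 4, 2]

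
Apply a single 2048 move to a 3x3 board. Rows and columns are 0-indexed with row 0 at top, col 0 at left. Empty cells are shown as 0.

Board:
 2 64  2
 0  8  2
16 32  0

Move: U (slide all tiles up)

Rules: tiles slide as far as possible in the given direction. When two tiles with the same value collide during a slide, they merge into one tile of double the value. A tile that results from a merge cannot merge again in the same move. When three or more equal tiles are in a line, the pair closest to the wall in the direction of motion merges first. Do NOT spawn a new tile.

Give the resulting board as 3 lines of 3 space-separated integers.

Slide up:
col 0: [2, 0, 16] -> [2, 16, 0]
col 1: [64, 8, 32] -> [64, 8, 32]
col 2: [2, 2, 0] -> [4, 0, 0]

Answer:  2 64  4
16  8  0
 0 32  0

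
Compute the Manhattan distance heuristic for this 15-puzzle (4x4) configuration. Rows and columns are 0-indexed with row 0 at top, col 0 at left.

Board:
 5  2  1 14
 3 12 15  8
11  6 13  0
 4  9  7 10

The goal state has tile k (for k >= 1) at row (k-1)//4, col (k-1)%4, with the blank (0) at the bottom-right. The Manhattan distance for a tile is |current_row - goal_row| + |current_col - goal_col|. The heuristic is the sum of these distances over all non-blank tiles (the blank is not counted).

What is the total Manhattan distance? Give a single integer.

Tile 5: at (0,0), goal (1,0), distance |0-1|+|0-0| = 1
Tile 2: at (0,1), goal (0,1), distance |0-0|+|1-1| = 0
Tile 1: at (0,2), goal (0,0), distance |0-0|+|2-0| = 2
Tile 14: at (0,3), goal (3,1), distance |0-3|+|3-1| = 5
Tile 3: at (1,0), goal (0,2), distance |1-0|+|0-2| = 3
Tile 12: at (1,1), goal (2,3), distance |1-2|+|1-3| = 3
Tile 15: at (1,2), goal (3,2), distance |1-3|+|2-2| = 2
Tile 8: at (1,3), goal (1,3), distance |1-1|+|3-3| = 0
Tile 11: at (2,0), goal (2,2), distance |2-2|+|0-2| = 2
Tile 6: at (2,1), goal (1,1), distance |2-1|+|1-1| = 1
Tile 13: at (2,2), goal (3,0), distance |2-3|+|2-0| = 3
Tile 4: at (3,0), goal (0,3), distance |3-0|+|0-3| = 6
Tile 9: at (3,1), goal (2,0), distance |3-2|+|1-0| = 2
Tile 7: at (3,2), goal (1,2), distance |3-1|+|2-2| = 2
Tile 10: at (3,3), goal (2,1), distance |3-2|+|3-1| = 3
Sum: 1 + 0 + 2 + 5 + 3 + 3 + 2 + 0 + 2 + 1 + 3 + 6 + 2 + 2 + 3 = 35

Answer: 35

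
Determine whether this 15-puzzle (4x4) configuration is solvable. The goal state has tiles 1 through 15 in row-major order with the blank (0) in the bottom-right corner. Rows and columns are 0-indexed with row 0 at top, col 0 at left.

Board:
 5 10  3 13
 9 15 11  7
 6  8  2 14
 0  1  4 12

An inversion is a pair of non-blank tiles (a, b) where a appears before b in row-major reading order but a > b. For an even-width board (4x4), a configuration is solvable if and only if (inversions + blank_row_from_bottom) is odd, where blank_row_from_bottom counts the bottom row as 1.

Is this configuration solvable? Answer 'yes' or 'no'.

Inversions: 58
Blank is in row 3 (0-indexed from top), which is row 1 counting from the bottom (bottom = 1).
58 + 1 = 59, which is odd, so the puzzle is solvable.

Answer: yes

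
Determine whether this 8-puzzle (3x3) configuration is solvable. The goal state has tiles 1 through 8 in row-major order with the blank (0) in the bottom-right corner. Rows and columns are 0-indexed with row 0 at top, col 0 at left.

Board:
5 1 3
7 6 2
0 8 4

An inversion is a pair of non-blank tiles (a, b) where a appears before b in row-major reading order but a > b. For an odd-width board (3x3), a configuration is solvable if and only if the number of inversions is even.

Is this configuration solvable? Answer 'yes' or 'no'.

Answer: no

Derivation:
Inversions (pairs i<j in row-major order where tile[i] > tile[j] > 0): 11
11 is odd, so the puzzle is not solvable.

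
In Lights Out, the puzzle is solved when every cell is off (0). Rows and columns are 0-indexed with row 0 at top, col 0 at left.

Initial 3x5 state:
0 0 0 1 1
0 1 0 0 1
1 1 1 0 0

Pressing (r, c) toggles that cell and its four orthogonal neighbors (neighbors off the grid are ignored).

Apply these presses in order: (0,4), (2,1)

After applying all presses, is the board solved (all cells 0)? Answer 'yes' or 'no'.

Answer: yes

Derivation:
After press 1 at (0,4):
0 0 0 0 0
0 1 0 0 0
1 1 1 0 0

After press 2 at (2,1):
0 0 0 0 0
0 0 0 0 0
0 0 0 0 0

Lights still on: 0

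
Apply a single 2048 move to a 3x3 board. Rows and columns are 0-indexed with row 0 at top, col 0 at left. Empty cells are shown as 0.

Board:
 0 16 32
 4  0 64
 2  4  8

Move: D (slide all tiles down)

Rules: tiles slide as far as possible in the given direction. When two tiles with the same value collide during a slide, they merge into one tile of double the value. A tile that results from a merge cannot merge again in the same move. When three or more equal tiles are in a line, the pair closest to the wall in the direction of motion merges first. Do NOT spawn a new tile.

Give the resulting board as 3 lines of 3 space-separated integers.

Slide down:
col 0: [0, 4, 2] -> [0, 4, 2]
col 1: [16, 0, 4] -> [0, 16, 4]
col 2: [32, 64, 8] -> [32, 64, 8]

Answer:  0  0 32
 4 16 64
 2  4  8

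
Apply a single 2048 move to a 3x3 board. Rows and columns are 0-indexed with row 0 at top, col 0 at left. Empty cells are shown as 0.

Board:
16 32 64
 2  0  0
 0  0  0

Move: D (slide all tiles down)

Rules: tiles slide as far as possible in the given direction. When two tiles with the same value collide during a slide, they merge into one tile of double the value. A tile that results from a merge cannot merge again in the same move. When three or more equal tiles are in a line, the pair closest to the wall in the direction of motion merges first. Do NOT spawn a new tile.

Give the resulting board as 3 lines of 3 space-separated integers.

Slide down:
col 0: [16, 2, 0] -> [0, 16, 2]
col 1: [32, 0, 0] -> [0, 0, 32]
col 2: [64, 0, 0] -> [0, 0, 64]

Answer:  0  0  0
16  0  0
 2 32 64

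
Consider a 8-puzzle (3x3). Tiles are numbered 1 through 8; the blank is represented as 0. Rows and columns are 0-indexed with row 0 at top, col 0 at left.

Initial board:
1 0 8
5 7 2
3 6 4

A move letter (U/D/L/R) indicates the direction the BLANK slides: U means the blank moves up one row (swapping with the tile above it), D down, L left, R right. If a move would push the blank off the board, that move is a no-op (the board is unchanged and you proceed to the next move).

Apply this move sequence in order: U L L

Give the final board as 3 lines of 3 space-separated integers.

Answer: 0 1 8
5 7 2
3 6 4

Derivation:
After move 1 (U):
1 0 8
5 7 2
3 6 4

After move 2 (L):
0 1 8
5 7 2
3 6 4

After move 3 (L):
0 1 8
5 7 2
3 6 4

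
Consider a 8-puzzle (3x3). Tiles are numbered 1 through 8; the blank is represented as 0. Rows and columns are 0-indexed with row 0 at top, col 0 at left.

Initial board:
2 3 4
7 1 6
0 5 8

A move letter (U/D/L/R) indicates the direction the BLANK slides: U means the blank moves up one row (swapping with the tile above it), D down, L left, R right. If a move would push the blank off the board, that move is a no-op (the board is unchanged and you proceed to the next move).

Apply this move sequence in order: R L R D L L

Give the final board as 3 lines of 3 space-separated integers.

After move 1 (R):
2 3 4
7 1 6
5 0 8

After move 2 (L):
2 3 4
7 1 6
0 5 8

After move 3 (R):
2 3 4
7 1 6
5 0 8

After move 4 (D):
2 3 4
7 1 6
5 0 8

After move 5 (L):
2 3 4
7 1 6
0 5 8

After move 6 (L):
2 3 4
7 1 6
0 5 8

Answer: 2 3 4
7 1 6
0 5 8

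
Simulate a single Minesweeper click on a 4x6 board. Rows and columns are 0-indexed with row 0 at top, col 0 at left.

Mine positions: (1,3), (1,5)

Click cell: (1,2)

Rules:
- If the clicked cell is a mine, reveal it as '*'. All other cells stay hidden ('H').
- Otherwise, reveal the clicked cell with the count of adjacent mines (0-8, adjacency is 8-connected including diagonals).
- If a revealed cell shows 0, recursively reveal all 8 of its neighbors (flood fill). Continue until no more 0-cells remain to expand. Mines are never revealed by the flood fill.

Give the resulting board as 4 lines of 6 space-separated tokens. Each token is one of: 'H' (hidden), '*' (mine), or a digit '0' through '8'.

H H H H H H
H H 1 H H H
H H H H H H
H H H H H H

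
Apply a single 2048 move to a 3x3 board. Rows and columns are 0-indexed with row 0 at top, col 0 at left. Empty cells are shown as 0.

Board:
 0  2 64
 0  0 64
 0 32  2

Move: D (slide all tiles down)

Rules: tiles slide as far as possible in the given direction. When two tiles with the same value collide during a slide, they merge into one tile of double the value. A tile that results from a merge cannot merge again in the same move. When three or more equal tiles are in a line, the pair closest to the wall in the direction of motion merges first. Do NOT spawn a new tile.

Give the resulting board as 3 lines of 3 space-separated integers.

Slide down:
col 0: [0, 0, 0] -> [0, 0, 0]
col 1: [2, 0, 32] -> [0, 2, 32]
col 2: [64, 64, 2] -> [0, 128, 2]

Answer:   0   0   0
  0   2 128
  0  32   2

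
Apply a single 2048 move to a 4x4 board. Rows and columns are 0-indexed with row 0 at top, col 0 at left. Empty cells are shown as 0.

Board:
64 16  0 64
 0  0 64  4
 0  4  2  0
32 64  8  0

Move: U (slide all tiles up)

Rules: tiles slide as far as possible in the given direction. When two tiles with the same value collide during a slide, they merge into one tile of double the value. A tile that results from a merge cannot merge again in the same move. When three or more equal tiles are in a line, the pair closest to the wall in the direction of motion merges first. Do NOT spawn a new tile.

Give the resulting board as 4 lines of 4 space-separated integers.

Answer: 64 16 64 64
32  4  2  4
 0 64  8  0
 0  0  0  0

Derivation:
Slide up:
col 0: [64, 0, 0, 32] -> [64, 32, 0, 0]
col 1: [16, 0, 4, 64] -> [16, 4, 64, 0]
col 2: [0, 64, 2, 8] -> [64, 2, 8, 0]
col 3: [64, 4, 0, 0] -> [64, 4, 0, 0]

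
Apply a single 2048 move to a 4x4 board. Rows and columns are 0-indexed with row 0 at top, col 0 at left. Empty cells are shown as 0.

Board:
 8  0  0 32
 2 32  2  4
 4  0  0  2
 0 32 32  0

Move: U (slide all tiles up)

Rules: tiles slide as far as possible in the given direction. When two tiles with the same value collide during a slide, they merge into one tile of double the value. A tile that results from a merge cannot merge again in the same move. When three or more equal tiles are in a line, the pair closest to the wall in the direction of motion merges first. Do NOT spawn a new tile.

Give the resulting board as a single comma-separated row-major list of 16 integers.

Answer: 8, 64, 2, 32, 2, 0, 32, 4, 4, 0, 0, 2, 0, 0, 0, 0

Derivation:
Slide up:
col 0: [8, 2, 4, 0] -> [8, 2, 4, 0]
col 1: [0, 32, 0, 32] -> [64, 0, 0, 0]
col 2: [0, 2, 0, 32] -> [2, 32, 0, 0]
col 3: [32, 4, 2, 0] -> [32, 4, 2, 0]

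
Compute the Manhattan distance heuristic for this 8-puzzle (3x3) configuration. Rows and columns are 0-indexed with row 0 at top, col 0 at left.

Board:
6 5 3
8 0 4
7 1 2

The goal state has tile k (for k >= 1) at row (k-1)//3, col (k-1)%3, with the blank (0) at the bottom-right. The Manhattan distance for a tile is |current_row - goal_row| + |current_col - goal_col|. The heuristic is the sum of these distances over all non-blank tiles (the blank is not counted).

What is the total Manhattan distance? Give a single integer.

Tile 6: (0,0)->(1,2) = 3
Tile 5: (0,1)->(1,1) = 1
Tile 3: (0,2)->(0,2) = 0
Tile 8: (1,0)->(2,1) = 2
Tile 4: (1,2)->(1,0) = 2
Tile 7: (2,0)->(2,0) = 0
Tile 1: (2,1)->(0,0) = 3
Tile 2: (2,2)->(0,1) = 3
Sum: 3 + 1 + 0 + 2 + 2 + 0 + 3 + 3 = 14

Answer: 14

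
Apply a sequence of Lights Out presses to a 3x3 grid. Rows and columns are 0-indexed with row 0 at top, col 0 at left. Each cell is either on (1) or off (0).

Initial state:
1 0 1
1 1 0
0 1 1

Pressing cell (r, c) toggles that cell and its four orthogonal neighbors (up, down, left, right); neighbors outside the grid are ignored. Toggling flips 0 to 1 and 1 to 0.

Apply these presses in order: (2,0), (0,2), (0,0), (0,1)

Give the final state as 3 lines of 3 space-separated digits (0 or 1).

After press 1 at (2,0):
1 0 1
0 1 0
1 0 1

After press 2 at (0,2):
1 1 0
0 1 1
1 0 1

After press 3 at (0,0):
0 0 0
1 1 1
1 0 1

After press 4 at (0,1):
1 1 1
1 0 1
1 0 1

Answer: 1 1 1
1 0 1
1 0 1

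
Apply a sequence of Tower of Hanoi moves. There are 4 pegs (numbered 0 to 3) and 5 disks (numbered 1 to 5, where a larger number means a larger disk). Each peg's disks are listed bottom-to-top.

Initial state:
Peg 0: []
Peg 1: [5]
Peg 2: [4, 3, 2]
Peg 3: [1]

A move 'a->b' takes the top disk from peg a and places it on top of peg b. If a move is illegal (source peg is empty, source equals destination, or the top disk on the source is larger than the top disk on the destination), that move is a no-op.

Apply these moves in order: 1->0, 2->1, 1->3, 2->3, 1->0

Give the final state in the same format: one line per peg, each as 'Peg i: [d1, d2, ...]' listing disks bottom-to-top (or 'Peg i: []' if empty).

After move 1 (1->0):
Peg 0: [5]
Peg 1: []
Peg 2: [4, 3, 2]
Peg 3: [1]

After move 2 (2->1):
Peg 0: [5]
Peg 1: [2]
Peg 2: [4, 3]
Peg 3: [1]

After move 3 (1->3):
Peg 0: [5]
Peg 1: [2]
Peg 2: [4, 3]
Peg 3: [1]

After move 4 (2->3):
Peg 0: [5]
Peg 1: [2]
Peg 2: [4, 3]
Peg 3: [1]

After move 5 (1->0):
Peg 0: [5, 2]
Peg 1: []
Peg 2: [4, 3]
Peg 3: [1]

Answer: Peg 0: [5, 2]
Peg 1: []
Peg 2: [4, 3]
Peg 3: [1]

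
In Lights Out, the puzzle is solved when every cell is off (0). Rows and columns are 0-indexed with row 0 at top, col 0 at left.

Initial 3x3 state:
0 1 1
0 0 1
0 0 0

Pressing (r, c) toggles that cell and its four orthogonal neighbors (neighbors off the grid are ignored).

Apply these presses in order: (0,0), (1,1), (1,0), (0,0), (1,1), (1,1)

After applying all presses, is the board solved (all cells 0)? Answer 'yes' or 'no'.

After press 1 at (0,0):
1 0 1
1 0 1
0 0 0

After press 2 at (1,1):
1 1 1
0 1 0
0 1 0

After press 3 at (1,0):
0 1 1
1 0 0
1 1 0

After press 4 at (0,0):
1 0 1
0 0 0
1 1 0

After press 5 at (1,1):
1 1 1
1 1 1
1 0 0

After press 6 at (1,1):
1 0 1
0 0 0
1 1 0

Lights still on: 4

Answer: no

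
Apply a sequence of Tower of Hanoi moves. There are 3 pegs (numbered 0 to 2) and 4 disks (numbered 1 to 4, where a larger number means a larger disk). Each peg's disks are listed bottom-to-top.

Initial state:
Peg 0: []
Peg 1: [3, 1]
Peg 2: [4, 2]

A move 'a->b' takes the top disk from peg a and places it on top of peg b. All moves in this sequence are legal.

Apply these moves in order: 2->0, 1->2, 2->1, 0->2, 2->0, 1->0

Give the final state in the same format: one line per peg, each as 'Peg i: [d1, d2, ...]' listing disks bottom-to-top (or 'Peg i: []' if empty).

After move 1 (2->0):
Peg 0: [2]
Peg 1: [3, 1]
Peg 2: [4]

After move 2 (1->2):
Peg 0: [2]
Peg 1: [3]
Peg 2: [4, 1]

After move 3 (2->1):
Peg 0: [2]
Peg 1: [3, 1]
Peg 2: [4]

After move 4 (0->2):
Peg 0: []
Peg 1: [3, 1]
Peg 2: [4, 2]

After move 5 (2->0):
Peg 0: [2]
Peg 1: [3, 1]
Peg 2: [4]

After move 6 (1->0):
Peg 0: [2, 1]
Peg 1: [3]
Peg 2: [4]

Answer: Peg 0: [2, 1]
Peg 1: [3]
Peg 2: [4]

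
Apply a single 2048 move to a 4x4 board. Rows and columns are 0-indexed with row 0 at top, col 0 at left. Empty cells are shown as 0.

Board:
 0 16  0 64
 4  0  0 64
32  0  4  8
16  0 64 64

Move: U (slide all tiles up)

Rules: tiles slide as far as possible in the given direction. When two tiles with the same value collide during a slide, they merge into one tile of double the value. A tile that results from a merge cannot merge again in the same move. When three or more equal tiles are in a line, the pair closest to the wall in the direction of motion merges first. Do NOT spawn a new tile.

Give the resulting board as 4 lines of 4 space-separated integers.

Answer:   4  16   4 128
 32   0  64   8
 16   0   0  64
  0   0   0   0

Derivation:
Slide up:
col 0: [0, 4, 32, 16] -> [4, 32, 16, 0]
col 1: [16, 0, 0, 0] -> [16, 0, 0, 0]
col 2: [0, 0, 4, 64] -> [4, 64, 0, 0]
col 3: [64, 64, 8, 64] -> [128, 8, 64, 0]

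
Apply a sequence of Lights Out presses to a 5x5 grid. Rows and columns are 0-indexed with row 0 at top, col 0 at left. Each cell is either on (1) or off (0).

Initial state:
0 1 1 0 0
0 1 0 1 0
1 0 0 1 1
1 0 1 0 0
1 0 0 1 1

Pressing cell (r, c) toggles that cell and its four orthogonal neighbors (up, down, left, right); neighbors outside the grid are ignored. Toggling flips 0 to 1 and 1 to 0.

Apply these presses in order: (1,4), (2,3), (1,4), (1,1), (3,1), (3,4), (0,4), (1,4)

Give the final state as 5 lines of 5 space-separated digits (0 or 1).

After press 1 at (1,4):
0 1 1 0 1
0 1 0 0 1
1 0 0 1 0
1 0 1 0 0
1 0 0 1 1

After press 2 at (2,3):
0 1 1 0 1
0 1 0 1 1
1 0 1 0 1
1 0 1 1 0
1 0 0 1 1

After press 3 at (1,4):
0 1 1 0 0
0 1 0 0 0
1 0 1 0 0
1 0 1 1 0
1 0 0 1 1

After press 4 at (1,1):
0 0 1 0 0
1 0 1 0 0
1 1 1 0 0
1 0 1 1 0
1 0 0 1 1

After press 5 at (3,1):
0 0 1 0 0
1 0 1 0 0
1 0 1 0 0
0 1 0 1 0
1 1 0 1 1

After press 6 at (3,4):
0 0 1 0 0
1 0 1 0 0
1 0 1 0 1
0 1 0 0 1
1 1 0 1 0

After press 7 at (0,4):
0 0 1 1 1
1 0 1 0 1
1 0 1 0 1
0 1 0 0 1
1 1 0 1 0

After press 8 at (1,4):
0 0 1 1 0
1 0 1 1 0
1 0 1 0 0
0 1 0 0 1
1 1 0 1 0

Answer: 0 0 1 1 0
1 0 1 1 0
1 0 1 0 0
0 1 0 0 1
1 1 0 1 0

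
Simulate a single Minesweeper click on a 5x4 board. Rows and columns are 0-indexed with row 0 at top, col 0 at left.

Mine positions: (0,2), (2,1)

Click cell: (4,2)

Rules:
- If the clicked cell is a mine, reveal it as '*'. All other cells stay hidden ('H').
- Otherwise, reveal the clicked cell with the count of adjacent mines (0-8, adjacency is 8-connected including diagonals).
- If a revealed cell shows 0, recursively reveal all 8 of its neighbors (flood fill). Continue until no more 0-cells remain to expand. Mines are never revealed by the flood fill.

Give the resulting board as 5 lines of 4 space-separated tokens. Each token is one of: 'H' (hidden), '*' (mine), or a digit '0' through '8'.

H H H H
H H 2 1
H H 1 0
1 1 1 0
0 0 0 0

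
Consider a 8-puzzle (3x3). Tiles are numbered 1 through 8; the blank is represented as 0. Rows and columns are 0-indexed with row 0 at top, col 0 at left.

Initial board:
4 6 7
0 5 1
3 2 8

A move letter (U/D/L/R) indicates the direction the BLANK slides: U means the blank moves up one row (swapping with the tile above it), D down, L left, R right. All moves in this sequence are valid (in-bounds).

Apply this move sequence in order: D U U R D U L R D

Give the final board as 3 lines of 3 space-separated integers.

After move 1 (D):
4 6 7
3 5 1
0 2 8

After move 2 (U):
4 6 7
0 5 1
3 2 8

After move 3 (U):
0 6 7
4 5 1
3 2 8

After move 4 (R):
6 0 7
4 5 1
3 2 8

After move 5 (D):
6 5 7
4 0 1
3 2 8

After move 6 (U):
6 0 7
4 5 1
3 2 8

After move 7 (L):
0 6 7
4 5 1
3 2 8

After move 8 (R):
6 0 7
4 5 1
3 2 8

After move 9 (D):
6 5 7
4 0 1
3 2 8

Answer: 6 5 7
4 0 1
3 2 8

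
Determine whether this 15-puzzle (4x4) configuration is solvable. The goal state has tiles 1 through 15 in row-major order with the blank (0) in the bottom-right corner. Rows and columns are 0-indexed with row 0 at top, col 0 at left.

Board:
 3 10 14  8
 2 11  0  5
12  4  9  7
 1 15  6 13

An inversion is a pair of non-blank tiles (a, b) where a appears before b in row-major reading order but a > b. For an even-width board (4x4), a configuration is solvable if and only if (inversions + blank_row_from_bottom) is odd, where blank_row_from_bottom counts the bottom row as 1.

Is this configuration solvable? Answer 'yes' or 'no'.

Answer: no

Derivation:
Inversions: 49
Blank is in row 1 (0-indexed from top), which is row 3 counting from the bottom (bottom = 1).
49 + 3 = 52, which is even, so the puzzle is not solvable.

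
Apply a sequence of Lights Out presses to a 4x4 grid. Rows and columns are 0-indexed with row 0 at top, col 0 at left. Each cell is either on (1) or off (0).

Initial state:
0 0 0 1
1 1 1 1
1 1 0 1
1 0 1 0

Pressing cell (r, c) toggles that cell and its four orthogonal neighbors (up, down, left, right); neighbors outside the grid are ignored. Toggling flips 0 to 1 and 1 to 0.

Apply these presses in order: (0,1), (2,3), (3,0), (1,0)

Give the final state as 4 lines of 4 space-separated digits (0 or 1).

After press 1 at (0,1):
1 1 1 1
1 0 1 1
1 1 0 1
1 0 1 0

After press 2 at (2,3):
1 1 1 1
1 0 1 0
1 1 1 0
1 0 1 1

After press 3 at (3,0):
1 1 1 1
1 0 1 0
0 1 1 0
0 1 1 1

After press 4 at (1,0):
0 1 1 1
0 1 1 0
1 1 1 0
0 1 1 1

Answer: 0 1 1 1
0 1 1 0
1 1 1 0
0 1 1 1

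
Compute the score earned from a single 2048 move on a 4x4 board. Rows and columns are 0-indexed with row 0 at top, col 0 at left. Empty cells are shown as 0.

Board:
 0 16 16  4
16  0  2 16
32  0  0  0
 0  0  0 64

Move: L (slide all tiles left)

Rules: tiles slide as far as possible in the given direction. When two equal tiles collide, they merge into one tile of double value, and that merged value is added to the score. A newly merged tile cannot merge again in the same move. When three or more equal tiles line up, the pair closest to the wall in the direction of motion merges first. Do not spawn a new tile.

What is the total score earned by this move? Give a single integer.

Answer: 32

Derivation:
Slide left:
row 0: [0, 16, 16, 4] -> [32, 4, 0, 0]  score +32 (running 32)
row 1: [16, 0, 2, 16] -> [16, 2, 16, 0]  score +0 (running 32)
row 2: [32, 0, 0, 0] -> [32, 0, 0, 0]  score +0 (running 32)
row 3: [0, 0, 0, 64] -> [64, 0, 0, 0]  score +0 (running 32)
Board after move:
32  4  0  0
16  2 16  0
32  0  0  0
64  0  0  0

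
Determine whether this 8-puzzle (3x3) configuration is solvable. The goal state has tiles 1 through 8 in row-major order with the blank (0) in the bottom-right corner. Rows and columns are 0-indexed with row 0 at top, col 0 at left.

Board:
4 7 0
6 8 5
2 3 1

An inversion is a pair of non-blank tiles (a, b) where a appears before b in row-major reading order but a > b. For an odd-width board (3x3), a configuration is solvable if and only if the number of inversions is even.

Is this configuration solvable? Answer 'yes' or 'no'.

Inversions (pairs i<j in row-major order where tile[i] > tile[j] > 0): 21
21 is odd, so the puzzle is not solvable.

Answer: no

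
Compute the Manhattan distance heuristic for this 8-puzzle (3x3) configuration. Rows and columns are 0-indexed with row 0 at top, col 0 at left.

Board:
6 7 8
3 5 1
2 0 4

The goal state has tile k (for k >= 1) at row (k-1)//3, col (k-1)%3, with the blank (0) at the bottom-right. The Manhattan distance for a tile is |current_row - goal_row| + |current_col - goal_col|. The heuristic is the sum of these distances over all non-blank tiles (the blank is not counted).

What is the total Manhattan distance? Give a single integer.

Answer: 21

Derivation:
Tile 6: at (0,0), goal (1,2), distance |0-1|+|0-2| = 3
Tile 7: at (0,1), goal (2,0), distance |0-2|+|1-0| = 3
Tile 8: at (0,2), goal (2,1), distance |0-2|+|2-1| = 3
Tile 3: at (1,0), goal (0,2), distance |1-0|+|0-2| = 3
Tile 5: at (1,1), goal (1,1), distance |1-1|+|1-1| = 0
Tile 1: at (1,2), goal (0,0), distance |1-0|+|2-0| = 3
Tile 2: at (2,0), goal (0,1), distance |2-0|+|0-1| = 3
Tile 4: at (2,2), goal (1,0), distance |2-1|+|2-0| = 3
Sum: 3 + 3 + 3 + 3 + 0 + 3 + 3 + 3 = 21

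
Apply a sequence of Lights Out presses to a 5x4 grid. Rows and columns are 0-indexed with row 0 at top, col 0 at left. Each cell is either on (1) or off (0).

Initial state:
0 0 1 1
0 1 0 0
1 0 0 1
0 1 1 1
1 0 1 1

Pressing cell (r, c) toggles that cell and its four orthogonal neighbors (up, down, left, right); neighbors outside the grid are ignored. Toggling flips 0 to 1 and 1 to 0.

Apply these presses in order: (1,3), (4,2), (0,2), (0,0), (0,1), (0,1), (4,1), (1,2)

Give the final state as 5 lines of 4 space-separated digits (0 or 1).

Answer: 1 0 1 1
1 0 1 0
1 0 1 0
0 0 0 1
0 0 1 0

Derivation:
After press 1 at (1,3):
0 0 1 0
0 1 1 1
1 0 0 0
0 1 1 1
1 0 1 1

After press 2 at (4,2):
0 0 1 0
0 1 1 1
1 0 0 0
0 1 0 1
1 1 0 0

After press 3 at (0,2):
0 1 0 1
0 1 0 1
1 0 0 0
0 1 0 1
1 1 0 0

After press 4 at (0,0):
1 0 0 1
1 1 0 1
1 0 0 0
0 1 0 1
1 1 0 0

After press 5 at (0,1):
0 1 1 1
1 0 0 1
1 0 0 0
0 1 0 1
1 1 0 0

After press 6 at (0,1):
1 0 0 1
1 1 0 1
1 0 0 0
0 1 0 1
1 1 0 0

After press 7 at (4,1):
1 0 0 1
1 1 0 1
1 0 0 0
0 0 0 1
0 0 1 0

After press 8 at (1,2):
1 0 1 1
1 0 1 0
1 0 1 0
0 0 0 1
0 0 1 0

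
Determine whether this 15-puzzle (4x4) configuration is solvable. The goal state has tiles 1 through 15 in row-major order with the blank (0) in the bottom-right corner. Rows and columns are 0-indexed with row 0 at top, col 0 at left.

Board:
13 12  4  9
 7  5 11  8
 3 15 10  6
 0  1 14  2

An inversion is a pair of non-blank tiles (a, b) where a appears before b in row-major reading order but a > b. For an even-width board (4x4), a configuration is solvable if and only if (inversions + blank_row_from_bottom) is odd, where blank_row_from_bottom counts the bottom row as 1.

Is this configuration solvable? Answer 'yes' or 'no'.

Inversions: 64
Blank is in row 3 (0-indexed from top), which is row 1 counting from the bottom (bottom = 1).
64 + 1 = 65, which is odd, so the puzzle is solvable.

Answer: yes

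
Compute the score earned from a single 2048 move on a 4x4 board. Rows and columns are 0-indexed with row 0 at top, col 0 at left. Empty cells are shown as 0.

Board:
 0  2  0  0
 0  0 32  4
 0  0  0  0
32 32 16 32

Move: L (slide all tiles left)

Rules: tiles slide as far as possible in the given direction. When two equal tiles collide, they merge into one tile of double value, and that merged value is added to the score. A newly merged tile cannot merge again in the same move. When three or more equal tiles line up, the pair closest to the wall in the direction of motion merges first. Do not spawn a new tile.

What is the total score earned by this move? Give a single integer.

Answer: 64

Derivation:
Slide left:
row 0: [0, 2, 0, 0] -> [2, 0, 0, 0]  score +0 (running 0)
row 1: [0, 0, 32, 4] -> [32, 4, 0, 0]  score +0 (running 0)
row 2: [0, 0, 0, 0] -> [0, 0, 0, 0]  score +0 (running 0)
row 3: [32, 32, 16, 32] -> [64, 16, 32, 0]  score +64 (running 64)
Board after move:
 2  0  0  0
32  4  0  0
 0  0  0  0
64 16 32  0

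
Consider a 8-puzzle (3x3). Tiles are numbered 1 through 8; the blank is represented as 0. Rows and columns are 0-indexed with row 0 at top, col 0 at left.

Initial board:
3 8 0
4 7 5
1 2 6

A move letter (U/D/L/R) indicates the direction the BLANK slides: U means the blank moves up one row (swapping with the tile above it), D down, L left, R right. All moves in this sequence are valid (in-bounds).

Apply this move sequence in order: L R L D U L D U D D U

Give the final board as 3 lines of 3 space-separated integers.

After move 1 (L):
3 0 8
4 7 5
1 2 6

After move 2 (R):
3 8 0
4 7 5
1 2 6

After move 3 (L):
3 0 8
4 7 5
1 2 6

After move 4 (D):
3 7 8
4 0 5
1 2 6

After move 5 (U):
3 0 8
4 7 5
1 2 6

After move 6 (L):
0 3 8
4 7 5
1 2 6

After move 7 (D):
4 3 8
0 7 5
1 2 6

After move 8 (U):
0 3 8
4 7 5
1 2 6

After move 9 (D):
4 3 8
0 7 5
1 2 6

After move 10 (D):
4 3 8
1 7 5
0 2 6

After move 11 (U):
4 3 8
0 7 5
1 2 6

Answer: 4 3 8
0 7 5
1 2 6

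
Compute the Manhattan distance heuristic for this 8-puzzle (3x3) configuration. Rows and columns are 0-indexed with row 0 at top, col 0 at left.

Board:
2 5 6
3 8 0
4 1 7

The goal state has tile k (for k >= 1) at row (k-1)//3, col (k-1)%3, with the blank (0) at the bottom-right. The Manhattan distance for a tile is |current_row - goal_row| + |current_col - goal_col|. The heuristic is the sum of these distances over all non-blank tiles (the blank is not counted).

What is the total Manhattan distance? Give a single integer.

Answer: 13

Derivation:
Tile 2: at (0,0), goal (0,1), distance |0-0|+|0-1| = 1
Tile 5: at (0,1), goal (1,1), distance |0-1|+|1-1| = 1
Tile 6: at (0,2), goal (1,2), distance |0-1|+|2-2| = 1
Tile 3: at (1,0), goal (0,2), distance |1-0|+|0-2| = 3
Tile 8: at (1,1), goal (2,1), distance |1-2|+|1-1| = 1
Tile 4: at (2,0), goal (1,0), distance |2-1|+|0-0| = 1
Tile 1: at (2,1), goal (0,0), distance |2-0|+|1-0| = 3
Tile 7: at (2,2), goal (2,0), distance |2-2|+|2-0| = 2
Sum: 1 + 1 + 1 + 3 + 1 + 1 + 3 + 2 = 13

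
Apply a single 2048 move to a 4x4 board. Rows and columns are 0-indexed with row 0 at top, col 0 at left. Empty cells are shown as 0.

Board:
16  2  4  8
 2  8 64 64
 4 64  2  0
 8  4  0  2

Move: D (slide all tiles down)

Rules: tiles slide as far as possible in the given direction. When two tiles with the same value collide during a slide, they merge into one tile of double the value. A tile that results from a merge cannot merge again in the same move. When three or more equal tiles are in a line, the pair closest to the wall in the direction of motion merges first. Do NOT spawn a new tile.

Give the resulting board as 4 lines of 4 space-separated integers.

Slide down:
col 0: [16, 2, 4, 8] -> [16, 2, 4, 8]
col 1: [2, 8, 64, 4] -> [2, 8, 64, 4]
col 2: [4, 64, 2, 0] -> [0, 4, 64, 2]
col 3: [8, 64, 0, 2] -> [0, 8, 64, 2]

Answer: 16  2  0  0
 2  8  4  8
 4 64 64 64
 8  4  2  2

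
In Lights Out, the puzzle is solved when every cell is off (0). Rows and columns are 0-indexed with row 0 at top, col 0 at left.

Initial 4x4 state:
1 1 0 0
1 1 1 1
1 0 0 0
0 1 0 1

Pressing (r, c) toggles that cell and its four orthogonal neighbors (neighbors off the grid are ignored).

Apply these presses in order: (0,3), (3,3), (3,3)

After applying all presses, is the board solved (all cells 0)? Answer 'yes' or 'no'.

After press 1 at (0,3):
1 1 1 1
1 1 1 0
1 0 0 0
0 1 0 1

After press 2 at (3,3):
1 1 1 1
1 1 1 0
1 0 0 1
0 1 1 0

After press 3 at (3,3):
1 1 1 1
1 1 1 0
1 0 0 0
0 1 0 1

Lights still on: 10

Answer: no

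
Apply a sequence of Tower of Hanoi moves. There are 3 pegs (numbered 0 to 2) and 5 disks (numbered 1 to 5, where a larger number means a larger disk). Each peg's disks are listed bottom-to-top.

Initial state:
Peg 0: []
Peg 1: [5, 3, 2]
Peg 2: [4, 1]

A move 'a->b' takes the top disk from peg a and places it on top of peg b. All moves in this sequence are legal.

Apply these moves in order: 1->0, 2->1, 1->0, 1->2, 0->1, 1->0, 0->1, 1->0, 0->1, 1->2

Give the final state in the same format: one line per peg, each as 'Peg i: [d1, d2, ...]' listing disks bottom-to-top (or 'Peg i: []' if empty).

Answer: Peg 0: [2]
Peg 1: [5]
Peg 2: [4, 3, 1]

Derivation:
After move 1 (1->0):
Peg 0: [2]
Peg 1: [5, 3]
Peg 2: [4, 1]

After move 2 (2->1):
Peg 0: [2]
Peg 1: [5, 3, 1]
Peg 2: [4]

After move 3 (1->0):
Peg 0: [2, 1]
Peg 1: [5, 3]
Peg 2: [4]

After move 4 (1->2):
Peg 0: [2, 1]
Peg 1: [5]
Peg 2: [4, 3]

After move 5 (0->1):
Peg 0: [2]
Peg 1: [5, 1]
Peg 2: [4, 3]

After move 6 (1->0):
Peg 0: [2, 1]
Peg 1: [5]
Peg 2: [4, 3]

After move 7 (0->1):
Peg 0: [2]
Peg 1: [5, 1]
Peg 2: [4, 3]

After move 8 (1->0):
Peg 0: [2, 1]
Peg 1: [5]
Peg 2: [4, 3]

After move 9 (0->1):
Peg 0: [2]
Peg 1: [5, 1]
Peg 2: [4, 3]

After move 10 (1->2):
Peg 0: [2]
Peg 1: [5]
Peg 2: [4, 3, 1]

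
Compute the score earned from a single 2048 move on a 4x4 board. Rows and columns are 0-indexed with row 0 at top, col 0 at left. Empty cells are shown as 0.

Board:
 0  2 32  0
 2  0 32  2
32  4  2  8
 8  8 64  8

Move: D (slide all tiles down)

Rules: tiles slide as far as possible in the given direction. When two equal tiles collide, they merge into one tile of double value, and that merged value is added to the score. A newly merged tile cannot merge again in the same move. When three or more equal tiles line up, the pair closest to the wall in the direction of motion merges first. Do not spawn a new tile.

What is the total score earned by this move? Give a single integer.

Slide down:
col 0: [0, 2, 32, 8] -> [0, 2, 32, 8]  score +0 (running 0)
col 1: [2, 0, 4, 8] -> [0, 2, 4, 8]  score +0 (running 0)
col 2: [32, 32, 2, 64] -> [0, 64, 2, 64]  score +64 (running 64)
col 3: [0, 2, 8, 8] -> [0, 0, 2, 16]  score +16 (running 80)
Board after move:
 0  0  0  0
 2  2 64  0
32  4  2  2
 8  8 64 16

Answer: 80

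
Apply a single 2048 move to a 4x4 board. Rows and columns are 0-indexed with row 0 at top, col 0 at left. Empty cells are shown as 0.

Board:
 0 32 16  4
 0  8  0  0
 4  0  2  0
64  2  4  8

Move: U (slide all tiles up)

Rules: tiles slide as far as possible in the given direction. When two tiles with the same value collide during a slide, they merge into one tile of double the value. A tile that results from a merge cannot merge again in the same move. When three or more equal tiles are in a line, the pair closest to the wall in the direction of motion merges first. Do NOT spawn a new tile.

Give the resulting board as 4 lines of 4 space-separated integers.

Slide up:
col 0: [0, 0, 4, 64] -> [4, 64, 0, 0]
col 1: [32, 8, 0, 2] -> [32, 8, 2, 0]
col 2: [16, 0, 2, 4] -> [16, 2, 4, 0]
col 3: [4, 0, 0, 8] -> [4, 8, 0, 0]

Answer:  4 32 16  4
64  8  2  8
 0  2  4  0
 0  0  0  0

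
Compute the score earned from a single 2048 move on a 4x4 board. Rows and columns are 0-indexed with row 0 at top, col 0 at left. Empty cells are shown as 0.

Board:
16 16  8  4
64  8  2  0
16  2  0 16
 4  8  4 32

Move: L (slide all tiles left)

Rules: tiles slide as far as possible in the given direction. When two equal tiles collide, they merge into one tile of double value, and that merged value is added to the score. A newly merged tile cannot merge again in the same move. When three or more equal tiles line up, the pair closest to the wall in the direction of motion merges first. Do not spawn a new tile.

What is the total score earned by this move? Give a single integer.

Slide left:
row 0: [16, 16, 8, 4] -> [32, 8, 4, 0]  score +32 (running 32)
row 1: [64, 8, 2, 0] -> [64, 8, 2, 0]  score +0 (running 32)
row 2: [16, 2, 0, 16] -> [16, 2, 16, 0]  score +0 (running 32)
row 3: [4, 8, 4, 32] -> [4, 8, 4, 32]  score +0 (running 32)
Board after move:
32  8  4  0
64  8  2  0
16  2 16  0
 4  8  4 32

Answer: 32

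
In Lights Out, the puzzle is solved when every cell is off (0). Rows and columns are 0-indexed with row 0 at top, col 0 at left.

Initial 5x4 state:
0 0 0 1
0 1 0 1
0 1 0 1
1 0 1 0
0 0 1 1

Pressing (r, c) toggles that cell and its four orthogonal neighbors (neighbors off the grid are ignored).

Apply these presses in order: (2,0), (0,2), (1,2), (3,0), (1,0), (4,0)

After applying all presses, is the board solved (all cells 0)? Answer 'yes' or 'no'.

After press 1 at (2,0):
0 0 0 1
1 1 0 1
1 0 0 1
0 0 1 0
0 0 1 1

After press 2 at (0,2):
0 1 1 0
1 1 1 1
1 0 0 1
0 0 1 0
0 0 1 1

After press 3 at (1,2):
0 1 0 0
1 0 0 0
1 0 1 1
0 0 1 0
0 0 1 1

After press 4 at (3,0):
0 1 0 0
1 0 0 0
0 0 1 1
1 1 1 0
1 0 1 1

After press 5 at (1,0):
1 1 0 0
0 1 0 0
1 0 1 1
1 1 1 0
1 0 1 1

After press 6 at (4,0):
1 1 0 0
0 1 0 0
1 0 1 1
0 1 1 0
0 1 1 1

Lights still on: 11

Answer: no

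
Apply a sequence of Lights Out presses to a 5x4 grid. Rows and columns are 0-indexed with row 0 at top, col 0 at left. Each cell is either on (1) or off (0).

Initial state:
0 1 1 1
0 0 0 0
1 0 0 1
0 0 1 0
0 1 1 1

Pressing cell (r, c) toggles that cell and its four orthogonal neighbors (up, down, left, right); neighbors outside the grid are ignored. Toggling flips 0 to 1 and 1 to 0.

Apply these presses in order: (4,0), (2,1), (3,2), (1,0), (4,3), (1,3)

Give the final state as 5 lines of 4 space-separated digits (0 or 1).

Answer: 1 1 1 0
1 0 1 1
1 1 0 0
1 0 0 0
1 0 1 0

Derivation:
After press 1 at (4,0):
0 1 1 1
0 0 0 0
1 0 0 1
1 0 1 0
1 0 1 1

After press 2 at (2,1):
0 1 1 1
0 1 0 0
0 1 1 1
1 1 1 0
1 0 1 1

After press 3 at (3,2):
0 1 1 1
0 1 0 0
0 1 0 1
1 0 0 1
1 0 0 1

After press 4 at (1,0):
1 1 1 1
1 0 0 0
1 1 0 1
1 0 0 1
1 0 0 1

After press 5 at (4,3):
1 1 1 1
1 0 0 0
1 1 0 1
1 0 0 0
1 0 1 0

After press 6 at (1,3):
1 1 1 0
1 0 1 1
1 1 0 0
1 0 0 0
1 0 1 0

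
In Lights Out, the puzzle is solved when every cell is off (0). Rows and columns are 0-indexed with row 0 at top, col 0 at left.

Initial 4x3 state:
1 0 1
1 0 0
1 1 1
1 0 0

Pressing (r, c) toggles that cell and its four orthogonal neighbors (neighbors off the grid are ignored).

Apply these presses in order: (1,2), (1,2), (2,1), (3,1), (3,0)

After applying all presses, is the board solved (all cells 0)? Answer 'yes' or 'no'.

After press 1 at (1,2):
1 0 0
1 1 1
1 1 0
1 0 0

After press 2 at (1,2):
1 0 1
1 0 0
1 1 1
1 0 0

After press 3 at (2,1):
1 0 1
1 1 0
0 0 0
1 1 0

After press 4 at (3,1):
1 0 1
1 1 0
0 1 0
0 0 1

After press 5 at (3,0):
1 0 1
1 1 0
1 1 0
1 1 1

Lights still on: 9

Answer: no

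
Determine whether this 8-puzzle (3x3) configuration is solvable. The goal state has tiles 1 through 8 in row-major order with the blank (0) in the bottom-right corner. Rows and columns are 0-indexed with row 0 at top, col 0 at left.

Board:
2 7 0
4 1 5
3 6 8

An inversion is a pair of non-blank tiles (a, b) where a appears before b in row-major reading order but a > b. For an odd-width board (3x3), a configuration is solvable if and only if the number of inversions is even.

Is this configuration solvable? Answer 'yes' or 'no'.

Answer: no

Derivation:
Inversions (pairs i<j in row-major order where tile[i] > tile[j] > 0): 9
9 is odd, so the puzzle is not solvable.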